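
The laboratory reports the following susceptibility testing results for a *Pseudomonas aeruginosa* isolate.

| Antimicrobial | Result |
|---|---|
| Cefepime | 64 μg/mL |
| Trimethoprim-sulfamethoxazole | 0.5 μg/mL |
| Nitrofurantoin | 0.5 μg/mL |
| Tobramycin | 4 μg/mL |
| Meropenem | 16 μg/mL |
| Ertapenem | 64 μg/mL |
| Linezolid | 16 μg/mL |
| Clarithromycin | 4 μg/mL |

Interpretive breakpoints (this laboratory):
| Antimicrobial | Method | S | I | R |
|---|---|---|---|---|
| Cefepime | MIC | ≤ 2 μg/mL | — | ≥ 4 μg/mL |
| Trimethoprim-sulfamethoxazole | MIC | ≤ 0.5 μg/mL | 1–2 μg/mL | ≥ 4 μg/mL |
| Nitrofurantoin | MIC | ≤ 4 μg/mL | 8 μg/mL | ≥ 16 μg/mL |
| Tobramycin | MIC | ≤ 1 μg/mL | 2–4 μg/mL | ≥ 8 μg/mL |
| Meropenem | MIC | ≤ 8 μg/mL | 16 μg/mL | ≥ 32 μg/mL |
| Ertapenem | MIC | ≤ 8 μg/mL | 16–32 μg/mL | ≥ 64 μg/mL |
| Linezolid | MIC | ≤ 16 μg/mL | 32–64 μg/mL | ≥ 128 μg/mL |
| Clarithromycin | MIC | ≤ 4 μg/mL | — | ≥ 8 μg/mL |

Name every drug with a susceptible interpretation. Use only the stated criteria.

Cefepime (64 μg/mL) ≥ 4 μg/mL → R
Trimethoprim-sulfamethoxazole (0.5 μg/mL) ≤ 0.5 μg/mL ⇒ Susceptible
Nitrofurantoin: 0.5 μg/mL is ≤ 4 μg/mL ⇒ susceptible
Tobramycin: 4 μg/mL is in 2–4 μg/mL → intermediate
Meropenem: 16 μg/mL is = 16 μg/mL — intermediate
Ertapenem 64 μg/mL: ≥ 64 μg/mL ⇒ resistant
Linezolid (16 μg/mL) ≤ 16 μg/mL → Susceptible
Clarithromycin: 4 μg/mL is ≤ 4 μg/mL → susceptible

trimethoprim-sulfamethoxazole, nitrofurantoin, linezolid, clarithromycin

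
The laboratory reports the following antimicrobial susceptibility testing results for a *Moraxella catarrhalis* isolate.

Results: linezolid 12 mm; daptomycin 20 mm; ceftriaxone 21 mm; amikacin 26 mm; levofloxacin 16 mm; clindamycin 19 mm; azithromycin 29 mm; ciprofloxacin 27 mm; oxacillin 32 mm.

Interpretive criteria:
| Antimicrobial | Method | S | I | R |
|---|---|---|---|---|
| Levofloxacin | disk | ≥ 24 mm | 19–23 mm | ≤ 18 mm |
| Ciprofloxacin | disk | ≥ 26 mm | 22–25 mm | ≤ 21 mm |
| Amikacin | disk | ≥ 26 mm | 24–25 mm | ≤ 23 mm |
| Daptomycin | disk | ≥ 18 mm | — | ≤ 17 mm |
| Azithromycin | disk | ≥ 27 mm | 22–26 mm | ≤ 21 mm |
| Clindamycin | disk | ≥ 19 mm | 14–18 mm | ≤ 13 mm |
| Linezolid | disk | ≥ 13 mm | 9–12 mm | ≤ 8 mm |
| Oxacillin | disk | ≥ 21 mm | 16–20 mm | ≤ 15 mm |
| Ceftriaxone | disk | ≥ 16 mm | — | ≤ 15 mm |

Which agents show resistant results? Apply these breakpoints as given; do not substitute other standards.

levofloxacin

Linezolid (12 mm) in 9–12 mm → intermediate
Daptomycin 20 mm: ≥ 18 mm — Susceptible
Ceftriaxone 21 mm: ≥ 16 mm ⇒ S
Amikacin: 26 mm is ≥ 26 mm ⇒ S
Levofloxacin (16 mm) ≤ 18 mm — resistant
Clindamycin: 19 mm is ≥ 19 mm ⇒ susceptible
Azithromycin 29 mm: ≥ 27 mm ⇒ susceptible
Ciprofloxacin (27 mm) ≥ 26 mm — S
Oxacillin 32 mm: ≥ 21 mm — Susceptible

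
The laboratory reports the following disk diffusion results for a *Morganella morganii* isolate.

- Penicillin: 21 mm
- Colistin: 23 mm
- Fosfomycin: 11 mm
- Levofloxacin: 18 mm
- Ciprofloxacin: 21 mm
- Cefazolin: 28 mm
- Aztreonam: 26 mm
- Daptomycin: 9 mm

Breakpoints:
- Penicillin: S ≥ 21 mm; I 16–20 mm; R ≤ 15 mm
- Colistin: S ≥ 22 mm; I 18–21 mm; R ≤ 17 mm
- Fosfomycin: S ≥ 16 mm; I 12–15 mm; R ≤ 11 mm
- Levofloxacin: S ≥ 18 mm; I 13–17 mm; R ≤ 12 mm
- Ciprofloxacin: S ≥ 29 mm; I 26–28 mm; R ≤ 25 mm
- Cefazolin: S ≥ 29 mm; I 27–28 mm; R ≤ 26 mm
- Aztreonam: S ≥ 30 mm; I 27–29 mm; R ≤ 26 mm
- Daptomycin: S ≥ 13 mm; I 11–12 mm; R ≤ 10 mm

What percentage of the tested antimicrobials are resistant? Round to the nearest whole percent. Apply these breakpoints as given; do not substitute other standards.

Penicillin: 21 mm is ≥ 21 mm → Susceptible
Colistin: 23 mm is ≥ 22 mm → S
Fosfomycin 11 mm: ≤ 11 mm — resistant
Levofloxacin 18 mm: ≥ 18 mm ⇒ Susceptible
Ciprofloxacin (21 mm) ≤ 25 mm → R
Cefazolin (28 mm) in 27–28 mm → I
Aztreonam (26 mm) ≤ 26 mm — R
Daptomycin (9 mm) ≤ 10 mm → Resistant
Resistant: 4/8

50%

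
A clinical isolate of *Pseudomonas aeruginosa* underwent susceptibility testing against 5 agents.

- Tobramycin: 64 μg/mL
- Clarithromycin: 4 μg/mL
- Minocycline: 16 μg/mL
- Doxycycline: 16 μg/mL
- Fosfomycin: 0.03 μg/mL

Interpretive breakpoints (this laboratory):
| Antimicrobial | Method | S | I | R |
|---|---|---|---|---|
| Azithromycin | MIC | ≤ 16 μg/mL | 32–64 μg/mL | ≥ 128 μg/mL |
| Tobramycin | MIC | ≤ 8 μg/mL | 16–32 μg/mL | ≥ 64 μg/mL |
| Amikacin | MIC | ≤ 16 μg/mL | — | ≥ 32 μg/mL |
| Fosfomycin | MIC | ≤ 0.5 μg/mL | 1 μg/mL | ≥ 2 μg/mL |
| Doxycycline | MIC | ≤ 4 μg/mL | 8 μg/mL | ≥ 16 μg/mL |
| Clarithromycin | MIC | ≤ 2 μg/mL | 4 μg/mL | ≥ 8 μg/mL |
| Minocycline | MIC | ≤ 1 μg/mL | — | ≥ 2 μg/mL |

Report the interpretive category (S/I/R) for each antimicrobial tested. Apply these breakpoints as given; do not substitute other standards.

Tobramycin (64 μg/mL) ≥ 64 μg/mL ⇒ Resistant
Clarithromycin: 4 μg/mL is = 4 μg/mL → Intermediate
Minocycline (16 μg/mL) ≥ 2 μg/mL — R
Doxycycline (16 μg/mL) ≥ 16 μg/mL — resistant
Fosfomycin (0.03 μg/mL) ≤ 0.5 μg/mL → S

R, I, R, R, S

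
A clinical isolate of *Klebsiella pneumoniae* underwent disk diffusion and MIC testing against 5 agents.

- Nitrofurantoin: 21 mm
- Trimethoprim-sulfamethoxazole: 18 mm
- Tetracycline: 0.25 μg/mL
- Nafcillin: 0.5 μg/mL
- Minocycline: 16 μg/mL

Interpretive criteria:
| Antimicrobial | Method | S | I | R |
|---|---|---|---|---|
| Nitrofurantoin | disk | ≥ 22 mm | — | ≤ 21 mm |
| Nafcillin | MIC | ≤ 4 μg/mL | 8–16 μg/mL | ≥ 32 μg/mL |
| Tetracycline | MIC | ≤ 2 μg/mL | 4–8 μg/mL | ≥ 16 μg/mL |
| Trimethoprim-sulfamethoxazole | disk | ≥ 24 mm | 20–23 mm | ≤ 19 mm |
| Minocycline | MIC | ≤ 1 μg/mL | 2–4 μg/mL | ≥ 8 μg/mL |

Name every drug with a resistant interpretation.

nitrofurantoin, trimethoprim-sulfamethoxazole, minocycline

Nitrofurantoin: 21 mm is ≤ 21 mm → resistant
Trimethoprim-sulfamethoxazole: 18 mm is ≤ 19 mm — resistant
Tetracycline 0.25 μg/mL: ≤ 2 μg/mL — S
Nafcillin: 0.5 μg/mL is ≤ 4 μg/mL ⇒ S
Minocycline (16 μg/mL) ≥ 8 μg/mL → Resistant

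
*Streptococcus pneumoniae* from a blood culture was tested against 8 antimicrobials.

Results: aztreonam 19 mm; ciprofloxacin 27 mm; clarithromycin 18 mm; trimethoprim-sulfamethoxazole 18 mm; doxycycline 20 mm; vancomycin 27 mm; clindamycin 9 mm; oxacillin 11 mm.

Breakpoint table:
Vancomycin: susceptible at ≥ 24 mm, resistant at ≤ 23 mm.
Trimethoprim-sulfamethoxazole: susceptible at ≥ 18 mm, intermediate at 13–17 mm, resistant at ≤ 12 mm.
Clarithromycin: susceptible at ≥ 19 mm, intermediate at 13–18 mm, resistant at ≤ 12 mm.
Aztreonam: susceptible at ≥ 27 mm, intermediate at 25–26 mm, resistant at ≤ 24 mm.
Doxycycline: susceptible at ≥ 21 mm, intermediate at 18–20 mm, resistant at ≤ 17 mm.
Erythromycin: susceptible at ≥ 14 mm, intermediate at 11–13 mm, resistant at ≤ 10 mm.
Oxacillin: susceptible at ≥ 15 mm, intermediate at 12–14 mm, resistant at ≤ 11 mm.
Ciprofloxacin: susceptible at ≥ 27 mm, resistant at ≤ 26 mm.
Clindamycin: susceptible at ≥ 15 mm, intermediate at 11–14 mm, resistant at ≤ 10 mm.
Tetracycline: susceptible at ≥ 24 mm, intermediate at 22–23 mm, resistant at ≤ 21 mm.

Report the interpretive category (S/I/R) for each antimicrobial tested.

Aztreonam (19 mm) ≤ 24 mm → resistant
Ciprofloxacin: 27 mm is ≥ 27 mm — Susceptible
Clarithromycin (18 mm) in 13–18 mm — I
Trimethoprim-sulfamethoxazole 18 mm: ≥ 18 mm → Susceptible
Doxycycline: 20 mm is in 18–20 mm → I
Vancomycin 27 mm: ≥ 24 mm → S
Clindamycin 9 mm: ≤ 10 mm — Resistant
Oxacillin: 11 mm is ≤ 11 mm — resistant

R, S, I, S, I, S, R, R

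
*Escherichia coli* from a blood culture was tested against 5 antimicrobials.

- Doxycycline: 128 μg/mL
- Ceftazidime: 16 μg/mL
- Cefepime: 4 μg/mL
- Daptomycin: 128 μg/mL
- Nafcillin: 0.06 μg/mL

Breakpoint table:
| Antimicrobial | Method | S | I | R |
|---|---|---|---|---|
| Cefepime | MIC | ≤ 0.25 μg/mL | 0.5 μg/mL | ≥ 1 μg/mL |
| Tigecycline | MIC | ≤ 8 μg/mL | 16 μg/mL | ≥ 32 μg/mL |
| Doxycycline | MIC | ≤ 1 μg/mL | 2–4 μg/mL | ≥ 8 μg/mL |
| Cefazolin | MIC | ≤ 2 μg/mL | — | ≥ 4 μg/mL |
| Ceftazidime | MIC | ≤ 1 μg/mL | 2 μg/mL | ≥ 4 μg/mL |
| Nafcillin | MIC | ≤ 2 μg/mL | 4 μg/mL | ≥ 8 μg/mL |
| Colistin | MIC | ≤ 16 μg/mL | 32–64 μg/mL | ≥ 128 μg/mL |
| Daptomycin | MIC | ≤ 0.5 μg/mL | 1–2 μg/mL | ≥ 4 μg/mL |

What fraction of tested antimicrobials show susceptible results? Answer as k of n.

Doxycycline: 128 μg/mL is ≥ 8 μg/mL → Resistant
Ceftazidime (16 μg/mL) ≥ 4 μg/mL ⇒ resistant
Cefepime 4 μg/mL: ≥ 1 μg/mL — Resistant
Daptomycin: 128 μg/mL is ≥ 4 μg/mL ⇒ resistant
Nafcillin: 0.06 μg/mL is ≤ 2 μg/mL ⇒ susceptible
Susceptible: 1/5

1 of 5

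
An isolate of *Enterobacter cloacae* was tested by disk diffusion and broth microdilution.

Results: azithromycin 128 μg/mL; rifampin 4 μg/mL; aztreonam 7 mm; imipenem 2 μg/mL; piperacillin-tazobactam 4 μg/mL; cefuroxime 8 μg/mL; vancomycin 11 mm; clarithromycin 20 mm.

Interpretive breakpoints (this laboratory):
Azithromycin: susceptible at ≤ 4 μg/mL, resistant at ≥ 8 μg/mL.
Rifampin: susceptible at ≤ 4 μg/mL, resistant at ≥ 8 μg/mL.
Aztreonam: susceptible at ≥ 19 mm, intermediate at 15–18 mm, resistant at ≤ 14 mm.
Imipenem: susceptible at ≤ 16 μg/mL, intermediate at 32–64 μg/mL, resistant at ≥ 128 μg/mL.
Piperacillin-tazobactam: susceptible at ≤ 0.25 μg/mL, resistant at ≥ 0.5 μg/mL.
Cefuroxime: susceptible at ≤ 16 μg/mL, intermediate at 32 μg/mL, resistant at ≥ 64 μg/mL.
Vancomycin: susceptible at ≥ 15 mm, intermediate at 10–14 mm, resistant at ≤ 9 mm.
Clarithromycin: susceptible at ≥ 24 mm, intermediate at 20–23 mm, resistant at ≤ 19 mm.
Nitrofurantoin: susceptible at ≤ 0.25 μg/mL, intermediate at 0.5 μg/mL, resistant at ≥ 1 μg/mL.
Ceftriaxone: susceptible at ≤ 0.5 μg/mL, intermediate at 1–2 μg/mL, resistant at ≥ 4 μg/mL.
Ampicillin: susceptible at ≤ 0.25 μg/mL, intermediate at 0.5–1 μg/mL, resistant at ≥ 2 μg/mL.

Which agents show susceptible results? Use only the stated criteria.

Azithromycin: 128 μg/mL is ≥ 8 μg/mL ⇒ R
Rifampin: 4 μg/mL is ≤ 4 μg/mL — Susceptible
Aztreonam: 7 mm is ≤ 14 mm — resistant
Imipenem (2 μg/mL) ≤ 16 μg/mL → S
Piperacillin-tazobactam 4 μg/mL: ≥ 0.5 μg/mL ⇒ Resistant
Cefuroxime 8 μg/mL: ≤ 16 μg/mL — susceptible
Vancomycin (11 mm) in 10–14 mm → Intermediate
Clarithromycin 20 mm: in 20–23 mm → I

rifampin, imipenem, cefuroxime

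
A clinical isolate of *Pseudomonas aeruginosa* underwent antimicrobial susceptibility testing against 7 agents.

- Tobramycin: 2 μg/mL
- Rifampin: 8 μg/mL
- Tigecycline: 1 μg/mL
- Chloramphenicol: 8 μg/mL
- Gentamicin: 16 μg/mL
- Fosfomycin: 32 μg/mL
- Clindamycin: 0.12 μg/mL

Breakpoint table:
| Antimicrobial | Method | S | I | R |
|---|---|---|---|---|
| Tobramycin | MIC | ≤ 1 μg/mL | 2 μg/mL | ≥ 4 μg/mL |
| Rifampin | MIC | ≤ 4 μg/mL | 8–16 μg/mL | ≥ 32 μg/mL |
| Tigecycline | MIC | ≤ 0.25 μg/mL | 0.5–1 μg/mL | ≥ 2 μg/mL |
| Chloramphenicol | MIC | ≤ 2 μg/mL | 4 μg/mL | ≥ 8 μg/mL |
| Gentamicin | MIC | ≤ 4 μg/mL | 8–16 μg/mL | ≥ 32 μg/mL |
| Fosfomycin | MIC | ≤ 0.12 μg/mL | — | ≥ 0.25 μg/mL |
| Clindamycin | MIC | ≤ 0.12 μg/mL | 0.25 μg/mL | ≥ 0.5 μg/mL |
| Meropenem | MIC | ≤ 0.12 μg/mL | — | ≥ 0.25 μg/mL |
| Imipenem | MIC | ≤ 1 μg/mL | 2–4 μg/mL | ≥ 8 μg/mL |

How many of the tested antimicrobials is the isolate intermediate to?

4

Tobramycin 2 μg/mL: = 2 μg/mL — Intermediate
Rifampin: 8 μg/mL is in 8–16 μg/mL ⇒ Intermediate
Tigecycline: 1 μg/mL is in 0.5–1 μg/mL ⇒ intermediate
Chloramphenicol (8 μg/mL) ≥ 8 μg/mL — Resistant
Gentamicin (16 μg/mL) in 8–16 μg/mL → intermediate
Fosfomycin (32 μg/mL) ≥ 0.25 μg/mL ⇒ R
Clindamycin: 0.12 μg/mL is ≤ 0.12 μg/mL ⇒ susceptible
Intermediate: 4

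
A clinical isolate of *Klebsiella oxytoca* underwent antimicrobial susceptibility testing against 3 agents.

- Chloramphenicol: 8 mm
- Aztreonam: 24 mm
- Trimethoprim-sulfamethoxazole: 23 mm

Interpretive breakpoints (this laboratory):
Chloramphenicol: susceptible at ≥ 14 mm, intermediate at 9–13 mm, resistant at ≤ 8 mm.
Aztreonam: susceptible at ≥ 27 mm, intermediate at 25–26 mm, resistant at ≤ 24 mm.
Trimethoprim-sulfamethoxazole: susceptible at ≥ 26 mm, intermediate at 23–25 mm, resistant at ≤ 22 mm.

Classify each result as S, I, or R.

R, R, I

Chloramphenicol (8 mm) ≤ 8 mm → resistant
Aztreonam: 24 mm is ≤ 24 mm → Resistant
Trimethoprim-sulfamethoxazole 23 mm: in 23–25 mm — Intermediate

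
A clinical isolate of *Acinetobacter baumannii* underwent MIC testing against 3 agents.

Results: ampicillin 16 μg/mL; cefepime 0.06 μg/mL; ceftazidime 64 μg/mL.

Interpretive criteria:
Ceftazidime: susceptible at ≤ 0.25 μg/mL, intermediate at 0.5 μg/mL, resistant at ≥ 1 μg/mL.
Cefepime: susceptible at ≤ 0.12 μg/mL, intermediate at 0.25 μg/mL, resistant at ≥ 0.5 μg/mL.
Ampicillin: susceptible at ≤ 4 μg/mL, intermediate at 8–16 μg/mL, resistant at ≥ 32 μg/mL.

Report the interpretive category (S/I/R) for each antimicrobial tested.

I, S, R

Ampicillin 16 μg/mL: in 8–16 μg/mL ⇒ intermediate
Cefepime (0.06 μg/mL) ≤ 0.12 μg/mL — susceptible
Ceftazidime (64 μg/mL) ≥ 1 μg/mL — resistant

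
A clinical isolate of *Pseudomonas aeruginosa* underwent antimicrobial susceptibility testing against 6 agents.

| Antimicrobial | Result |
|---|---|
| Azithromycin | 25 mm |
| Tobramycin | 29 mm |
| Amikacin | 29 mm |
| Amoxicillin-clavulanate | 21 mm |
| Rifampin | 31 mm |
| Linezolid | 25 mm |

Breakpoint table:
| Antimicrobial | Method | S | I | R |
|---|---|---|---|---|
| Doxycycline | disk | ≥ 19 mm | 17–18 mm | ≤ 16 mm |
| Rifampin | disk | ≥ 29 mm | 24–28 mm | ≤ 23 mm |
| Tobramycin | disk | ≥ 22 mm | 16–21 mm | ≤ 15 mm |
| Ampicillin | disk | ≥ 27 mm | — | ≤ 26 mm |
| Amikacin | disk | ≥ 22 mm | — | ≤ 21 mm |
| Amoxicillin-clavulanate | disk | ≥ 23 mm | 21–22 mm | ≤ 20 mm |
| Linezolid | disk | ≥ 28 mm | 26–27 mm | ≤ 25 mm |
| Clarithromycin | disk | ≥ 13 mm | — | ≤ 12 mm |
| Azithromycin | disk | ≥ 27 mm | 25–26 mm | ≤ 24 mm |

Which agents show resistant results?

Azithromycin (25 mm) in 25–26 mm — I
Tobramycin 29 mm: ≥ 22 mm → Susceptible
Amikacin: 29 mm is ≥ 22 mm — S
Amoxicillin-clavulanate: 21 mm is in 21–22 mm ⇒ intermediate
Rifampin (31 mm) ≥ 29 mm ⇒ S
Linezolid 25 mm: ≤ 25 mm ⇒ resistant

linezolid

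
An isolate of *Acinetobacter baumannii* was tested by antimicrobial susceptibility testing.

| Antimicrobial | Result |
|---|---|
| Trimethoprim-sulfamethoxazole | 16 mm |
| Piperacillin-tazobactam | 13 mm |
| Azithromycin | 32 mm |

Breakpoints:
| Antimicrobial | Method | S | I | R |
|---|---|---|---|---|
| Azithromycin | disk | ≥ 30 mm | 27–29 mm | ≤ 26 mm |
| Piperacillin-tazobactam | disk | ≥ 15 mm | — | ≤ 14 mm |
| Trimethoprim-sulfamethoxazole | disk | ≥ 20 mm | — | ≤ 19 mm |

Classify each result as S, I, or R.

R, R, S

Trimethoprim-sulfamethoxazole 16 mm: ≤ 19 mm → R
Piperacillin-tazobactam 13 mm: ≤ 14 mm → resistant
Azithromycin (32 mm) ≥ 30 mm ⇒ S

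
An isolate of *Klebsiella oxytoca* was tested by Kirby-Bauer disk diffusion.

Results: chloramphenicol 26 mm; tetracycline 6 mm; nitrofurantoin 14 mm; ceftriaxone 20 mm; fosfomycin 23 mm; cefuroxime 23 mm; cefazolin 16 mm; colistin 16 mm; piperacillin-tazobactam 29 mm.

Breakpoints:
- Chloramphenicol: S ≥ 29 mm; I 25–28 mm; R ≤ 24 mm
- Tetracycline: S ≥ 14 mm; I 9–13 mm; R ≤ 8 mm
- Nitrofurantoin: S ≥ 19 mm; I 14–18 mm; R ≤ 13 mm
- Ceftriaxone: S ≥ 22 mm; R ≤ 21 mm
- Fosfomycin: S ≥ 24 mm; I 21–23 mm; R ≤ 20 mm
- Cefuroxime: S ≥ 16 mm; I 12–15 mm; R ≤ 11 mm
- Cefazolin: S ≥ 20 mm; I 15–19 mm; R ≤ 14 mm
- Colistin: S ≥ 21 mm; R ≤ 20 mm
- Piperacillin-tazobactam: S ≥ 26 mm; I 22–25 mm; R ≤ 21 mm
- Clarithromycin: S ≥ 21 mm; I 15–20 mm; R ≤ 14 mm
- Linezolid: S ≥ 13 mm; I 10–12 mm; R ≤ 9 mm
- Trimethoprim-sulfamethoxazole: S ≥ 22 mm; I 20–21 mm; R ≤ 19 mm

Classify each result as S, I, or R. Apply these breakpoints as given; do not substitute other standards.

I, R, I, R, I, S, I, R, S

Chloramphenicol (26 mm) in 25–28 mm → I
Tetracycline 6 mm: ≤ 8 mm → resistant
Nitrofurantoin: 14 mm is in 14–18 mm → intermediate
Ceftriaxone: 20 mm is ≤ 21 mm ⇒ Resistant
Fosfomycin 23 mm: in 21–23 mm → Intermediate
Cefuroxime: 23 mm is ≥ 16 mm ⇒ susceptible
Cefazolin 16 mm: in 15–19 mm — intermediate
Colistin 16 mm: ≤ 20 mm → Resistant
Piperacillin-tazobactam 29 mm: ≥ 26 mm → S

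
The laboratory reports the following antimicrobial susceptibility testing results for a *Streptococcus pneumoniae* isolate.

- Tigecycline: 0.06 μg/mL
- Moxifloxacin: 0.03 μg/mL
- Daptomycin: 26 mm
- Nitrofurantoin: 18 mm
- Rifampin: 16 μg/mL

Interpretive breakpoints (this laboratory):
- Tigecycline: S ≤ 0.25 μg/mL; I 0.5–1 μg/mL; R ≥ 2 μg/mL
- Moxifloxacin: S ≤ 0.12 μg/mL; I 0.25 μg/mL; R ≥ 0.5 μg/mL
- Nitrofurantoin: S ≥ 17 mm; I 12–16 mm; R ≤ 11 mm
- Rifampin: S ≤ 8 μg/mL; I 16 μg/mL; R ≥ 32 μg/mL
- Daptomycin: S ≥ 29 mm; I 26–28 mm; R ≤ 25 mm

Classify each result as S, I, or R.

S, S, I, S, I

Tigecycline: 0.06 μg/mL is ≤ 0.25 μg/mL — susceptible
Moxifloxacin 0.03 μg/mL: ≤ 0.12 μg/mL ⇒ susceptible
Daptomycin (26 mm) in 26–28 mm → I
Nitrofurantoin: 18 mm is ≥ 17 mm ⇒ Susceptible
Rifampin: 16 μg/mL is = 16 μg/mL → intermediate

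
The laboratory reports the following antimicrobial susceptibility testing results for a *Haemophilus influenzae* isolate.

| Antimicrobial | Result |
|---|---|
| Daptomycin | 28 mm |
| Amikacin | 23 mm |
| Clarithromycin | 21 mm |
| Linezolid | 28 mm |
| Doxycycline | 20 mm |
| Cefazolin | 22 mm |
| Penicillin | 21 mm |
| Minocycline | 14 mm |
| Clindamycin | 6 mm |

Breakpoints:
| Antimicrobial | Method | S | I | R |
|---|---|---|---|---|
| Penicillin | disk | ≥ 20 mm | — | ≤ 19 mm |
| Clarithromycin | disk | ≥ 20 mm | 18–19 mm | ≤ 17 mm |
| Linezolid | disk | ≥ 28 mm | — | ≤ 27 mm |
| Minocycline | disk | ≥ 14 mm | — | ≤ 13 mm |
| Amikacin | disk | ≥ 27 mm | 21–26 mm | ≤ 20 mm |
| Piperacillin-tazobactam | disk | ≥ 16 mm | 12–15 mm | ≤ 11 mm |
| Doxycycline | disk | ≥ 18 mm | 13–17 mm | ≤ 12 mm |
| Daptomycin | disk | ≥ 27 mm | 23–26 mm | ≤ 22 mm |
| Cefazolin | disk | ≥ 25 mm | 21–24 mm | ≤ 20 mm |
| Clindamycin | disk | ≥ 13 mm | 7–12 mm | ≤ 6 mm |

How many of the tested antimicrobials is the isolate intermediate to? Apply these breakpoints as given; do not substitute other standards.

Daptomycin (28 mm) ≥ 27 mm ⇒ S
Amikacin 23 mm: in 21–26 mm — intermediate
Clarithromycin: 21 mm is ≥ 20 mm — S
Linezolid: 28 mm is ≥ 28 mm — Susceptible
Doxycycline (20 mm) ≥ 18 mm → S
Cefazolin 22 mm: in 21–24 mm ⇒ intermediate
Penicillin (21 mm) ≥ 20 mm — Susceptible
Minocycline 14 mm: ≥ 14 mm — S
Clindamycin (6 mm) ≤ 6 mm → Resistant
Intermediate: 2

2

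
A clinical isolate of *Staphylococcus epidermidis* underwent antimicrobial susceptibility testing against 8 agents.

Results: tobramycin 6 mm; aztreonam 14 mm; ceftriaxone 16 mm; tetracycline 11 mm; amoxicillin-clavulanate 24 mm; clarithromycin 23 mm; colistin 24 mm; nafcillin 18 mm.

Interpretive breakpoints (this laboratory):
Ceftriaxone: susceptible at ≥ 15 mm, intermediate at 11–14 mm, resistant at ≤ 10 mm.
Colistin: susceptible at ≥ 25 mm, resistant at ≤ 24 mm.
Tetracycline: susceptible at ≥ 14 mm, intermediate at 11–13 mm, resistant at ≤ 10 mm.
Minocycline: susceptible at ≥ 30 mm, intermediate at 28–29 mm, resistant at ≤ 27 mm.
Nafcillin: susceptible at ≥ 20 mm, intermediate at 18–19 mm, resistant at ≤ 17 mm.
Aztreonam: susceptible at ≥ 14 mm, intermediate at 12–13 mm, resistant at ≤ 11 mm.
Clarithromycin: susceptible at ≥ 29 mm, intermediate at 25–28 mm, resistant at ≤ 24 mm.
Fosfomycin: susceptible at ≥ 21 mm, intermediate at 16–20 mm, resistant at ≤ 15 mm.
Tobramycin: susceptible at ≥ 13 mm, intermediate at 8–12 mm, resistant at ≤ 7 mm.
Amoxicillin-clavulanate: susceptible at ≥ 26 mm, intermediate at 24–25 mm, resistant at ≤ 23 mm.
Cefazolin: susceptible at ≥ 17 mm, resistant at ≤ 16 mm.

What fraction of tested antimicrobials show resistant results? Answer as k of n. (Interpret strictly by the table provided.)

Tobramycin (6 mm) ≤ 7 mm ⇒ resistant
Aztreonam (14 mm) ≥ 14 mm — susceptible
Ceftriaxone: 16 mm is ≥ 15 mm → S
Tetracycline: 11 mm is in 11–13 mm → intermediate
Amoxicillin-clavulanate 24 mm: in 24–25 mm ⇒ Intermediate
Clarithromycin: 23 mm is ≤ 24 mm → resistant
Colistin 24 mm: ≤ 24 mm → resistant
Nafcillin 18 mm: in 18–19 mm — intermediate
Resistant: 3/8

3 of 8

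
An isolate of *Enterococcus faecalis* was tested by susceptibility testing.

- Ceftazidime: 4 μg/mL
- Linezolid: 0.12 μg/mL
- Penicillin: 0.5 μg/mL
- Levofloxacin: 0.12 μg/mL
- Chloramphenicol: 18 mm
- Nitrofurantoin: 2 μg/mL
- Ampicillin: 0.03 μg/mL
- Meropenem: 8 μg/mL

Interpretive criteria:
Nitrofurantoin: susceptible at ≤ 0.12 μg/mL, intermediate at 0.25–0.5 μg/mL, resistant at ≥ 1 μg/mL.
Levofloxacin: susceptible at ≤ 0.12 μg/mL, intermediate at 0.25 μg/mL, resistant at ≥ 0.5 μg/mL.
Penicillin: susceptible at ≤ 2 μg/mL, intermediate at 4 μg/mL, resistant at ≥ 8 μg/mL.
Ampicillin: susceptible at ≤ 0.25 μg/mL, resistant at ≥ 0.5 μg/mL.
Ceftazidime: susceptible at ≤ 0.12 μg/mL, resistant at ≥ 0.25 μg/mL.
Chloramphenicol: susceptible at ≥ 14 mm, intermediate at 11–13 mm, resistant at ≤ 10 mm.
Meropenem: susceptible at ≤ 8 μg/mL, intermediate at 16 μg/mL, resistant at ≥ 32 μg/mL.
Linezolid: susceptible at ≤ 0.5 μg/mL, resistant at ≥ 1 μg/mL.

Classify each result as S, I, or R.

R, S, S, S, S, R, S, S

Ceftazidime (4 μg/mL) ≥ 0.25 μg/mL — resistant
Linezolid: 0.12 μg/mL is ≤ 0.5 μg/mL → Susceptible
Penicillin (0.5 μg/mL) ≤ 2 μg/mL — S
Levofloxacin 0.12 μg/mL: ≤ 0.12 μg/mL → S
Chloramphenicol: 18 mm is ≥ 14 mm → susceptible
Nitrofurantoin: 2 μg/mL is ≥ 1 μg/mL ⇒ Resistant
Ampicillin (0.03 μg/mL) ≤ 0.25 μg/mL — S
Meropenem: 8 μg/mL is ≤ 8 μg/mL — S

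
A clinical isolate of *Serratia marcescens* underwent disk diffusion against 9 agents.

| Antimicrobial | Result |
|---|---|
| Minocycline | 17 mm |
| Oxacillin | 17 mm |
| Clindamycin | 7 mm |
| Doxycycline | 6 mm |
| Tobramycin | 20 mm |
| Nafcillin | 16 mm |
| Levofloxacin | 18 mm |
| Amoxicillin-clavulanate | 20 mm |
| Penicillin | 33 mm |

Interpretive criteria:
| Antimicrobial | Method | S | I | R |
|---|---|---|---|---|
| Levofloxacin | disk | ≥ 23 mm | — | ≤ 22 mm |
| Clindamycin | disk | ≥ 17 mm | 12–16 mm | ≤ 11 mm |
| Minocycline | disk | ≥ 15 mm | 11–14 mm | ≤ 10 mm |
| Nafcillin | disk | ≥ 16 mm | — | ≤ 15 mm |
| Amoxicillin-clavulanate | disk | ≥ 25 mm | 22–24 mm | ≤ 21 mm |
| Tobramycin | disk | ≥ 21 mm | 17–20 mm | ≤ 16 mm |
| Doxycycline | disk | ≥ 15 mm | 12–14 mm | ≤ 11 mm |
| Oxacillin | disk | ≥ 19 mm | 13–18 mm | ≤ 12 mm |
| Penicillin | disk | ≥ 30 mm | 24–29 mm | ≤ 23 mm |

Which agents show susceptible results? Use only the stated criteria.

Minocycline 17 mm: ≥ 15 mm → S
Oxacillin (17 mm) in 13–18 mm ⇒ intermediate
Clindamycin: 7 mm is ≤ 11 mm → resistant
Doxycycline: 6 mm is ≤ 11 mm → resistant
Tobramycin: 20 mm is in 17–20 mm ⇒ Intermediate
Nafcillin 16 mm: ≥ 16 mm ⇒ Susceptible
Levofloxacin (18 mm) ≤ 22 mm → Resistant
Amoxicillin-clavulanate 20 mm: ≤ 21 mm ⇒ Resistant
Penicillin (33 mm) ≥ 30 mm — susceptible

minocycline, nafcillin, penicillin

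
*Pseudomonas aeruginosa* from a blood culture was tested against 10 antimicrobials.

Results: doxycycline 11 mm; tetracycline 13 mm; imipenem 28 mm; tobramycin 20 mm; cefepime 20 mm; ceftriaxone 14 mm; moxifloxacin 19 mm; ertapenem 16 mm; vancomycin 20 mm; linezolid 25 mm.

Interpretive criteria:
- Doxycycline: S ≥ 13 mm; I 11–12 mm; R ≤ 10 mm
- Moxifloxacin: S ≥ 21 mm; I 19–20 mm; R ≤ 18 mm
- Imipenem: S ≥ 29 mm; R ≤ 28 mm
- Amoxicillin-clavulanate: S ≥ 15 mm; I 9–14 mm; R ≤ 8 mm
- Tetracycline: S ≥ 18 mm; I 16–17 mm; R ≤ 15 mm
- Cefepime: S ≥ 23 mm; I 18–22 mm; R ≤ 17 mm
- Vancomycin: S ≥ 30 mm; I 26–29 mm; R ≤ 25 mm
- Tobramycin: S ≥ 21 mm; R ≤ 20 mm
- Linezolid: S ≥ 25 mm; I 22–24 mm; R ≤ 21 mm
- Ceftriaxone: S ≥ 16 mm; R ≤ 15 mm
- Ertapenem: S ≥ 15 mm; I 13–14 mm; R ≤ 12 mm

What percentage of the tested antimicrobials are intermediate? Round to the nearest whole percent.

Doxycycline: 11 mm is in 11–12 mm → Intermediate
Tetracycline 13 mm: ≤ 15 mm — resistant
Imipenem: 28 mm is ≤ 28 mm ⇒ Resistant
Tobramycin (20 mm) ≤ 20 mm → R
Cefepime: 20 mm is in 18–22 mm → intermediate
Ceftriaxone: 14 mm is ≤ 15 mm — resistant
Moxifloxacin (19 mm) in 19–20 mm ⇒ I
Ertapenem 16 mm: ≥ 15 mm — Susceptible
Vancomycin: 20 mm is ≤ 25 mm ⇒ R
Linezolid (25 mm) ≥ 25 mm ⇒ Susceptible
Intermediate: 3/10

30%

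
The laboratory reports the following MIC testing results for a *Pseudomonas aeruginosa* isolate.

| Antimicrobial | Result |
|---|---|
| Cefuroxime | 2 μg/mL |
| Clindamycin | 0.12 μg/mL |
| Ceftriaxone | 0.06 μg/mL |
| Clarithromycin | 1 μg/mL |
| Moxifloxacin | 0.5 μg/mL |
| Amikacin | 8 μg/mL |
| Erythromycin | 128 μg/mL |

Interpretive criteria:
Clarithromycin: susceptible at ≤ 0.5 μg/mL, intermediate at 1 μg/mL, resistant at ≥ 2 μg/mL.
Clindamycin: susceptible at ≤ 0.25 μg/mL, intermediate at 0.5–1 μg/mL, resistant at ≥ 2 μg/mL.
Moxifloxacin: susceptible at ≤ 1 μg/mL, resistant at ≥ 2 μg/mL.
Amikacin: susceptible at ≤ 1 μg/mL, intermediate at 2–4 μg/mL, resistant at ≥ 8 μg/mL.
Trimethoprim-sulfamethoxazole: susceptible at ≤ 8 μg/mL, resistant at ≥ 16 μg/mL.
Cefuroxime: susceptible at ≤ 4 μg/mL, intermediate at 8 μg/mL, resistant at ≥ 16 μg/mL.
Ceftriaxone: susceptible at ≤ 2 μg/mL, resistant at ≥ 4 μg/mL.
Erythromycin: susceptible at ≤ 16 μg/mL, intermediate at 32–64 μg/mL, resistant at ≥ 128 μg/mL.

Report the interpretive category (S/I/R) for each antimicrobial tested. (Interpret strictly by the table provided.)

S, S, S, I, S, R, R

Cefuroxime (2 μg/mL) ≤ 4 μg/mL → S
Clindamycin: 0.12 μg/mL is ≤ 0.25 μg/mL → S
Ceftriaxone (0.06 μg/mL) ≤ 2 μg/mL — Susceptible
Clarithromycin: 1 μg/mL is = 1 μg/mL ⇒ intermediate
Moxifloxacin 0.5 μg/mL: ≤ 1 μg/mL — Susceptible
Amikacin 8 μg/mL: ≥ 8 μg/mL — resistant
Erythromycin: 128 μg/mL is ≥ 128 μg/mL — R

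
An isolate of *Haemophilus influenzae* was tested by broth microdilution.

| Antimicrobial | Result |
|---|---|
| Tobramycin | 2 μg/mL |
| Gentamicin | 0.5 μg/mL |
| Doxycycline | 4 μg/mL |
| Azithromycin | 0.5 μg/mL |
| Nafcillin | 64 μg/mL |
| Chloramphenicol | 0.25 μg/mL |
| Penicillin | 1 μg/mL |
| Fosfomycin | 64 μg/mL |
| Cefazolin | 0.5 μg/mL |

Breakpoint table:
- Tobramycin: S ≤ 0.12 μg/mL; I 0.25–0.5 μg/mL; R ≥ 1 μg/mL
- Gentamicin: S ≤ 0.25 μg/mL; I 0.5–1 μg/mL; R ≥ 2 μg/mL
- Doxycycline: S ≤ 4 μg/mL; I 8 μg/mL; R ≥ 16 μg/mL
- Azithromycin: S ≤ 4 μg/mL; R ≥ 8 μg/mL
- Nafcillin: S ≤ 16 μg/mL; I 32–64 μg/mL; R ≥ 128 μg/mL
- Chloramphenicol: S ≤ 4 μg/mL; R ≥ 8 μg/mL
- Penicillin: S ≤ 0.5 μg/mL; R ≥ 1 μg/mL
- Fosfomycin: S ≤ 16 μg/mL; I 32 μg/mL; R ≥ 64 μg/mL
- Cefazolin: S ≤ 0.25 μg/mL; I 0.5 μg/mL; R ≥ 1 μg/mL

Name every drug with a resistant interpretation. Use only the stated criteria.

tobramycin, penicillin, fosfomycin

Tobramycin (2 μg/mL) ≥ 1 μg/mL → resistant
Gentamicin (0.5 μg/mL) in 0.5–1 μg/mL ⇒ Intermediate
Doxycycline: 4 μg/mL is ≤ 4 μg/mL ⇒ susceptible
Azithromycin (0.5 μg/mL) ≤ 4 μg/mL — Susceptible
Nafcillin 64 μg/mL: in 32–64 μg/mL ⇒ I
Chloramphenicol (0.25 μg/mL) ≤ 4 μg/mL — Susceptible
Penicillin (1 μg/mL) ≥ 1 μg/mL — resistant
Fosfomycin 64 μg/mL: ≥ 64 μg/mL — Resistant
Cefazolin: 0.5 μg/mL is = 0.5 μg/mL → intermediate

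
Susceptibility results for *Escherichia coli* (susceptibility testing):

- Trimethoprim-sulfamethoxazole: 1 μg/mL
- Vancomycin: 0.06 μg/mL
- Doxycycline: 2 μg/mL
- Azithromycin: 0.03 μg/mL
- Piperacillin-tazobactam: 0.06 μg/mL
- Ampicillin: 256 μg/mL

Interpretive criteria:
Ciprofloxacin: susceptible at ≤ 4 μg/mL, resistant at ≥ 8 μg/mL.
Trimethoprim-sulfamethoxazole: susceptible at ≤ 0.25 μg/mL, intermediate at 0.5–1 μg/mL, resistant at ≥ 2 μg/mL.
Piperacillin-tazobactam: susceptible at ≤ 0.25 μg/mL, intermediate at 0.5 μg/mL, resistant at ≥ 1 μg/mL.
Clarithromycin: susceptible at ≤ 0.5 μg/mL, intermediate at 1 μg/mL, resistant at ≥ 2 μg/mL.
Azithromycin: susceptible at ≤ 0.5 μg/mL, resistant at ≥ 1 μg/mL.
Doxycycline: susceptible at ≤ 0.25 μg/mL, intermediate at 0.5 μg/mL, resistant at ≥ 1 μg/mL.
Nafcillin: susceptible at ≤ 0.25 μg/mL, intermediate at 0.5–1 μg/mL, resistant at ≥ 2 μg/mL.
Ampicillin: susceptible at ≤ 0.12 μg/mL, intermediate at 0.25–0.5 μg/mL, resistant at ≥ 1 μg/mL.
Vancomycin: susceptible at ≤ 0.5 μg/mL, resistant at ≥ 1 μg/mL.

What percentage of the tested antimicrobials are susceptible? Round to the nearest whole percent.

50%

Trimethoprim-sulfamethoxazole: 1 μg/mL is in 0.5–1 μg/mL — Intermediate
Vancomycin (0.06 μg/mL) ≤ 0.5 μg/mL — susceptible
Doxycycline: 2 μg/mL is ≥ 1 μg/mL → R
Azithromycin 0.03 μg/mL: ≤ 0.5 μg/mL ⇒ susceptible
Piperacillin-tazobactam: 0.06 μg/mL is ≤ 0.25 μg/mL ⇒ Susceptible
Ampicillin 256 μg/mL: ≥ 1 μg/mL → R
Susceptible: 3/6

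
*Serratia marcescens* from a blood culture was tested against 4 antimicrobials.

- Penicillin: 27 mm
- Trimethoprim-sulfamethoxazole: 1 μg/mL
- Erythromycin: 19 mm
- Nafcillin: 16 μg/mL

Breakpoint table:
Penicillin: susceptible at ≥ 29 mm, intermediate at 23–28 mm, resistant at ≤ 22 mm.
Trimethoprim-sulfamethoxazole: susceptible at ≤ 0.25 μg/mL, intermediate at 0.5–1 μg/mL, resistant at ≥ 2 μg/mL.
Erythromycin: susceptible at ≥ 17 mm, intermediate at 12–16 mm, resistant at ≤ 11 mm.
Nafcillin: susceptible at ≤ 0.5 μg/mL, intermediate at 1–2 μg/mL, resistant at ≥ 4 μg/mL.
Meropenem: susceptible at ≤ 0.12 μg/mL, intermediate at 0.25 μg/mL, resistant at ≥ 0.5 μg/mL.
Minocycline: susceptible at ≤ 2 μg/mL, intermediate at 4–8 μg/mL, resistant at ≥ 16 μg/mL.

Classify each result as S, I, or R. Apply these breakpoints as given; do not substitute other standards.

I, I, S, R

Penicillin 27 mm: in 23–28 mm → intermediate
Trimethoprim-sulfamethoxazole 1 μg/mL: in 0.5–1 μg/mL → Intermediate
Erythromycin: 19 mm is ≥ 17 mm ⇒ S
Nafcillin (16 μg/mL) ≥ 4 μg/mL — R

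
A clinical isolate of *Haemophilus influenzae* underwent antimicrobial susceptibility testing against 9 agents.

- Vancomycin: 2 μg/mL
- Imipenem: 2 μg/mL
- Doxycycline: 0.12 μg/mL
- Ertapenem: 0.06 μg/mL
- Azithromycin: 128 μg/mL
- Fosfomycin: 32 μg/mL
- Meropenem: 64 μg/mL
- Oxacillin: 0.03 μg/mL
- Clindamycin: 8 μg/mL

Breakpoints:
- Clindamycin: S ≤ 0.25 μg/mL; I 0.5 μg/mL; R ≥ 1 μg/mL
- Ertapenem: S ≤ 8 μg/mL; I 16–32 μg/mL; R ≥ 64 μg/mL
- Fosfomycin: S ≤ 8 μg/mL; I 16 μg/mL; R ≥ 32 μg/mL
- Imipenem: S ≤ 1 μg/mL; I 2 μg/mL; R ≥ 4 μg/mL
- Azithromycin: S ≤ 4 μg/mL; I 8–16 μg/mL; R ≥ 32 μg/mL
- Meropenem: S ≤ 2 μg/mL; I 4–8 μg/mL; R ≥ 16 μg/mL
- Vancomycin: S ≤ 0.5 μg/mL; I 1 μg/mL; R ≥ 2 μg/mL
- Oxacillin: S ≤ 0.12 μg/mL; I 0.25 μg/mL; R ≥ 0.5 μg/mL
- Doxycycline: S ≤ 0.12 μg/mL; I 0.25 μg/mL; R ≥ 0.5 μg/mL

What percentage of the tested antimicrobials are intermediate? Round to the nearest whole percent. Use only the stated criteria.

Vancomycin: 2 μg/mL is ≥ 2 μg/mL — Resistant
Imipenem 2 μg/mL: = 2 μg/mL ⇒ I
Doxycycline: 0.12 μg/mL is ≤ 0.12 μg/mL — S
Ertapenem (0.06 μg/mL) ≤ 8 μg/mL ⇒ Susceptible
Azithromycin: 128 μg/mL is ≥ 32 μg/mL — R
Fosfomycin (32 μg/mL) ≥ 32 μg/mL → resistant
Meropenem 64 μg/mL: ≥ 16 μg/mL — R
Oxacillin: 0.03 μg/mL is ≤ 0.12 μg/mL → susceptible
Clindamycin (8 μg/mL) ≥ 1 μg/mL — resistant
Intermediate: 1/9

11%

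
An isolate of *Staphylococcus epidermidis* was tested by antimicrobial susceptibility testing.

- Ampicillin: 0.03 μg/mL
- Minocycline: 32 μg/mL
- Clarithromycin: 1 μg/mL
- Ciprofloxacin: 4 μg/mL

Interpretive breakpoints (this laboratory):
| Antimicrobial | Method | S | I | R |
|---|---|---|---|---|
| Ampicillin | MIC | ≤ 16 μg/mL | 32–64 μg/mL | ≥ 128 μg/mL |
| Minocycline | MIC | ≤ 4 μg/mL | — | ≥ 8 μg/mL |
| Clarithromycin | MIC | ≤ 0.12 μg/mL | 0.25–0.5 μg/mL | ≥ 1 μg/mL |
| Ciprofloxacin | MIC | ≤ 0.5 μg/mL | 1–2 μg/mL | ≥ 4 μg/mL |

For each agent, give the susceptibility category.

Ampicillin 0.03 μg/mL: ≤ 16 μg/mL ⇒ S
Minocycline: 32 μg/mL is ≥ 8 μg/mL — resistant
Clarithromycin (1 μg/mL) ≥ 1 μg/mL ⇒ R
Ciprofloxacin (4 μg/mL) ≥ 4 μg/mL → Resistant

S, R, R, R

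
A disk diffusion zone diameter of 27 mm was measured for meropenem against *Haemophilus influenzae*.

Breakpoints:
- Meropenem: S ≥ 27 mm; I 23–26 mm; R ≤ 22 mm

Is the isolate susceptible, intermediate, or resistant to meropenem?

Meropenem 27 mm: ≥ 27 mm ⇒ S

S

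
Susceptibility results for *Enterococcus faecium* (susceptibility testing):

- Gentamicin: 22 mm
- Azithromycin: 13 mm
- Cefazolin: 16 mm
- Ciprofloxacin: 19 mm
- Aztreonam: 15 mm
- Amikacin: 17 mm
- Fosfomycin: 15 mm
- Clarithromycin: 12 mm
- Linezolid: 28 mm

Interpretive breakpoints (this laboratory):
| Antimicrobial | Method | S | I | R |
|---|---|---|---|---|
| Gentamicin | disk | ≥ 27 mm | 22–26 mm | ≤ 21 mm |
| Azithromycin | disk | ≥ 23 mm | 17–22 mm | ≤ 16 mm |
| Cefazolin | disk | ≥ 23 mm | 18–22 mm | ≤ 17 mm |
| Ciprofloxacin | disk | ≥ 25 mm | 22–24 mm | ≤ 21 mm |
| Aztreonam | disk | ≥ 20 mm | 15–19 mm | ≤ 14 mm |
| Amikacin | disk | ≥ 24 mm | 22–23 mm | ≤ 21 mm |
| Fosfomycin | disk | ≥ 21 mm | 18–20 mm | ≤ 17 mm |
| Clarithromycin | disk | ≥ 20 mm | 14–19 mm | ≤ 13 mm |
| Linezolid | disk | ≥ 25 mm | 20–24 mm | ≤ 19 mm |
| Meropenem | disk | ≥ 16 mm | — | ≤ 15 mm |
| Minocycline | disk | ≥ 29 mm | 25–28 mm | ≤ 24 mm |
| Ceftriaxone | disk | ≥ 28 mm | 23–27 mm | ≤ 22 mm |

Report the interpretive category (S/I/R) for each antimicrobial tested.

I, R, R, R, I, R, R, R, S

Gentamicin 22 mm: in 22–26 mm — intermediate
Azithromycin: 13 mm is ≤ 16 mm → resistant
Cefazolin: 16 mm is ≤ 17 mm → R
Ciprofloxacin (19 mm) ≤ 21 mm ⇒ Resistant
Aztreonam (15 mm) in 15–19 mm → intermediate
Amikacin (17 mm) ≤ 21 mm ⇒ Resistant
Fosfomycin 15 mm: ≤ 17 mm → Resistant
Clarithromycin (12 mm) ≤ 13 mm → Resistant
Linezolid (28 mm) ≥ 25 mm → Susceptible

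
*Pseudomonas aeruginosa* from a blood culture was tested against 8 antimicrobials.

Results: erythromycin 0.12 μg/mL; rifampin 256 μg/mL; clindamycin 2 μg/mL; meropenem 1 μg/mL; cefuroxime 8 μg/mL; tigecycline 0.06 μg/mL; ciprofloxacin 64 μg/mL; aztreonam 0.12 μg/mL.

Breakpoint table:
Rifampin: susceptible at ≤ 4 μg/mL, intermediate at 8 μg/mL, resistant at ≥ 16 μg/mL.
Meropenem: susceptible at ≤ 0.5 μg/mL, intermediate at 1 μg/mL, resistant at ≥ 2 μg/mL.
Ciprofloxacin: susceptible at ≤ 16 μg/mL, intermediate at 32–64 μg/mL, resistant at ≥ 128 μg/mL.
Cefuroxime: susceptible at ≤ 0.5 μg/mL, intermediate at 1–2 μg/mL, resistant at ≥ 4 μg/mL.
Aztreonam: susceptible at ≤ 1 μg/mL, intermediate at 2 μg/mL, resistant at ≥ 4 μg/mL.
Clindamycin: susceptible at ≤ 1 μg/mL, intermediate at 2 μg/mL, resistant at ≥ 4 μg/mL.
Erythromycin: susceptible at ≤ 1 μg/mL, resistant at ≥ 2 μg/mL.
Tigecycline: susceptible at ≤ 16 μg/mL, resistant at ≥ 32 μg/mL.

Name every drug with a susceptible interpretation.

erythromycin, tigecycline, aztreonam

Erythromycin 0.12 μg/mL: ≤ 1 μg/mL — Susceptible
Rifampin (256 μg/mL) ≥ 16 μg/mL → resistant
Clindamycin: 2 μg/mL is = 2 μg/mL ⇒ I
Meropenem (1 μg/mL) = 1 μg/mL — Intermediate
Cefuroxime: 8 μg/mL is ≥ 4 μg/mL → Resistant
Tigecycline 0.06 μg/mL: ≤ 16 μg/mL ⇒ Susceptible
Ciprofloxacin (64 μg/mL) in 32–64 μg/mL → intermediate
Aztreonam (0.12 μg/mL) ≤ 1 μg/mL ⇒ Susceptible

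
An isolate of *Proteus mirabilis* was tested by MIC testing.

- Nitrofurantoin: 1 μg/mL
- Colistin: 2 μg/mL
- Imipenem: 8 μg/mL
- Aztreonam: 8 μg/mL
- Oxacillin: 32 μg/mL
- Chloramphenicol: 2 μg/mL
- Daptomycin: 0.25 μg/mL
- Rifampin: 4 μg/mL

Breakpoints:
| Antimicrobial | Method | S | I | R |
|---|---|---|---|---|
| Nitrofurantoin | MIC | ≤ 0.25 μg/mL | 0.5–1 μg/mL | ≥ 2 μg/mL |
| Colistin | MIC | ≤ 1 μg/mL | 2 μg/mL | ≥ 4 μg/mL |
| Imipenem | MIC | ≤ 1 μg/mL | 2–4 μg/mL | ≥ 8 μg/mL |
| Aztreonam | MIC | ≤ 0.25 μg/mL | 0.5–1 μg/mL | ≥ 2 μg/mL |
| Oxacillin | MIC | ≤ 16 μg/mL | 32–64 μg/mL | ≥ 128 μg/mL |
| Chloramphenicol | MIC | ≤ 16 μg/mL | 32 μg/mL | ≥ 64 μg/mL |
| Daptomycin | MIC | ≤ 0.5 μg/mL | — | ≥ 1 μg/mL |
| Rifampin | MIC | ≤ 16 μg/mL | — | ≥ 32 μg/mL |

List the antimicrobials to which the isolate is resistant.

Nitrofurantoin: 1 μg/mL is in 0.5–1 μg/mL — Intermediate
Colistin: 2 μg/mL is = 2 μg/mL → intermediate
Imipenem: 8 μg/mL is ≥ 8 μg/mL ⇒ Resistant
Aztreonam (8 μg/mL) ≥ 2 μg/mL → R
Oxacillin: 32 μg/mL is in 32–64 μg/mL → I
Chloramphenicol (2 μg/mL) ≤ 16 μg/mL — susceptible
Daptomycin (0.25 μg/mL) ≤ 0.5 μg/mL ⇒ Susceptible
Rifampin 4 μg/mL: ≤ 16 μg/mL ⇒ susceptible

imipenem, aztreonam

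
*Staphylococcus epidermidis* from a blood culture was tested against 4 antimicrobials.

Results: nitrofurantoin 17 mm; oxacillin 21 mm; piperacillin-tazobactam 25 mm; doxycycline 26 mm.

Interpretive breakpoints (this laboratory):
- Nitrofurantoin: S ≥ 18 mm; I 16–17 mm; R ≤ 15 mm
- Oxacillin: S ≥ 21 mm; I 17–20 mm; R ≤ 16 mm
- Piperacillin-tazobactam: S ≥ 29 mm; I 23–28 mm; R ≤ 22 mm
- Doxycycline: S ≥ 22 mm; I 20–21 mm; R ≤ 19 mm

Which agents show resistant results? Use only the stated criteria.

none

Nitrofurantoin: 17 mm is in 16–17 mm — Intermediate
Oxacillin (21 mm) ≥ 21 mm → Susceptible
Piperacillin-tazobactam 25 mm: in 23–28 mm — Intermediate
Doxycycline (26 mm) ≥ 22 mm — S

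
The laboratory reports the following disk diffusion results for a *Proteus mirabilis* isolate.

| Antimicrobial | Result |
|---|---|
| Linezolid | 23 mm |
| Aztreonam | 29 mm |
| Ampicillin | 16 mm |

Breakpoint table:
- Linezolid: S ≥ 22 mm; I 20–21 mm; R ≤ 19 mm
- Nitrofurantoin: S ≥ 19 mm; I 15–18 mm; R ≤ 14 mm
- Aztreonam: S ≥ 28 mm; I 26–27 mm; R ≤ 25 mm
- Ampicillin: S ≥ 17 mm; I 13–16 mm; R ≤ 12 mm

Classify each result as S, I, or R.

S, S, I

Linezolid (23 mm) ≥ 22 mm ⇒ Susceptible
Aztreonam: 29 mm is ≥ 28 mm → S
Ampicillin (16 mm) in 13–16 mm ⇒ intermediate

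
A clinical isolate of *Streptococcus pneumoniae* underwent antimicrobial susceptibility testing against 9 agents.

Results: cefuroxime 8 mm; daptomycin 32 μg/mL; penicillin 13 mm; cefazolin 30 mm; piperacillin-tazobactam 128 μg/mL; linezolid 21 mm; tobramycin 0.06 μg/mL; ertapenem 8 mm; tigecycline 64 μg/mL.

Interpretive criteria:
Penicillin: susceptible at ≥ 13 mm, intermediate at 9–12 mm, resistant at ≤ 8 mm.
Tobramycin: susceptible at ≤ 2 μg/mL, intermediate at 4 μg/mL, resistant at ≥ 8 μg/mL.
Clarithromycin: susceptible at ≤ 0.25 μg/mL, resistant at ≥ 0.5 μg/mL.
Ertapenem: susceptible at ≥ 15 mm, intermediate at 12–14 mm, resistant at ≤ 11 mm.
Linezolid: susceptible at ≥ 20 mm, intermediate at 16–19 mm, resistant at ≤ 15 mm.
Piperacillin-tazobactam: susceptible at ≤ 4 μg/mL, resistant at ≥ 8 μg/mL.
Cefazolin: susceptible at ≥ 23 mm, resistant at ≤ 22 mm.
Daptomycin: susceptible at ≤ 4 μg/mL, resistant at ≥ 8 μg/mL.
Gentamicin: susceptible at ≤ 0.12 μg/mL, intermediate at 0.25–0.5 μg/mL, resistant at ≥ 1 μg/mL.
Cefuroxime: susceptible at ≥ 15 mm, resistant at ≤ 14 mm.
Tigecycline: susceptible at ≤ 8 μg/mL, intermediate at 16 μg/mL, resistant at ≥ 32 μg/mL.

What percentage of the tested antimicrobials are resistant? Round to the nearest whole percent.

56%

Cefuroxime 8 mm: ≤ 14 mm ⇒ Resistant
Daptomycin (32 μg/mL) ≥ 8 μg/mL → Resistant
Penicillin: 13 mm is ≥ 13 mm → Susceptible
Cefazolin (30 mm) ≥ 23 mm — S
Piperacillin-tazobactam (128 μg/mL) ≥ 8 μg/mL — resistant
Linezolid: 21 mm is ≥ 20 mm → Susceptible
Tobramycin: 0.06 μg/mL is ≤ 2 μg/mL ⇒ Susceptible
Ertapenem (8 mm) ≤ 11 mm → Resistant
Tigecycline 64 μg/mL: ≥ 32 μg/mL ⇒ resistant
Resistant: 5/9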